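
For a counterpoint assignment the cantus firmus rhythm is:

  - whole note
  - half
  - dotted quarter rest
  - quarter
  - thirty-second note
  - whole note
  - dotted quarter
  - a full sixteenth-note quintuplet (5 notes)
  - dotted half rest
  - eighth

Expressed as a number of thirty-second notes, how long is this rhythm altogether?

In thirty-second notes: whole note = 32; half = 16; dotted quarter rest = 12; quarter = 8; thirty-second note = 1; whole note = 32; dotted quarter = 12; a full sixteenth-note quintuplet (5 notes) (five quintuplet sixteenths span one quarter) = 8; dotted half rest = 24; eighth = 4.
Total: 32 + 16 + 12 + 8 + 1 + 32 + 12 + 8 + 24 + 4 = 149 thirty-second notes.

149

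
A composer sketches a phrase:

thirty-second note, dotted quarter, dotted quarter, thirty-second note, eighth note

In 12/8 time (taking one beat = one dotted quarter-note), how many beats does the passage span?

One dotted quarter-note beat = 12 thirty-second notes.
Working in thirty-second notes: thirty-second note = 1; dotted quarter = 12; dotted quarter = 12; thirty-second note = 1; eighth note = 4.
Sum: 1 + 12 + 12 + 1 + 4 = 30.
30 ÷ 12 = 2.5 beats.

2.5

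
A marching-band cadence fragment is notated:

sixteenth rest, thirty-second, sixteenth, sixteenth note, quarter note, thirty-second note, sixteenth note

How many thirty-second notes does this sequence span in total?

Working in thirty-second notes: sixteenth rest = 2; thirty-second = 1; sixteenth = 2; sixteenth note = 2; quarter note = 8; thirty-second note = 1; sixteenth note = 2.
Sum: 2 + 1 + 2 + 2 + 8 + 1 + 2 = 18 thirty-second notes.

18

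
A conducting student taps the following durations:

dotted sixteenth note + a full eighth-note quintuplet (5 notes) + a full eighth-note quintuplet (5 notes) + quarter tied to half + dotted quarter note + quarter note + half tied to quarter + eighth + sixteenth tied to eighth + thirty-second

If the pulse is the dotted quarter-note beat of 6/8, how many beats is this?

9.5

One dotted quarter-note beat = 12 thirty-second notes.
Working in thirty-second notes: dotted sixteenth note = 3; a full eighth-note quintuplet (5 notes) (five quintuplet eighths span one half) = 16; a full eighth-note quintuplet (5 notes) (five quintuplet eighths span one half) = 16; quarter tied to half (quarter + half) = 24; dotted quarter note = 12; quarter note = 8; half tied to quarter (half + quarter) = 24; eighth = 4; sixteenth tied to eighth (sixteenth + eighth) = 6; thirty-second = 1.
Total: 3 + 16 + 16 + 24 + 12 + 8 + 24 + 4 + 6 + 1 = 114.
114 ÷ 12 = 9.5 beats.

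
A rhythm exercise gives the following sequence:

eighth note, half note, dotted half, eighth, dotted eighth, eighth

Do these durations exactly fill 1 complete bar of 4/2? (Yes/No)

No

One bar of 4/2 = 32 sixteenth notes.
Express everything in sixteenth notes: eighth note = 2; half note = 8; dotted half = 12; eighth = 2; dotted eighth = 3; eighth = 2.
Adding: 2 + 8 + 12 + 2 + 3 + 2 = 29.
29 falls short of 32, so the answer is No.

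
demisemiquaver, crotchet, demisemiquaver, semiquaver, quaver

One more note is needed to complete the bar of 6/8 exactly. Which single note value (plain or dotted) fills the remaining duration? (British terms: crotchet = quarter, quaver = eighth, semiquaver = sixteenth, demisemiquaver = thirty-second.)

The bar of 6/8 = 24 thirty-second notes.
Working in thirty-second notes: demisemiquaver = 1; crotchet = 8; demisemiquaver = 1; semiquaver = 2; quaver = 4.
Adding: 1 + 8 + 1 + 2 + 4 = 16.
Remaining: 24 − 16 = 8 thirty-second notes, which is a quarter note.

quarter note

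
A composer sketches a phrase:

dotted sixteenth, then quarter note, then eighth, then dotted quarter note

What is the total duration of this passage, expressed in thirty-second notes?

Each duration in thirty-second notes: dotted sixteenth = 3; quarter note = 8; eighth = 4; dotted quarter note = 12.
Adding: 3 + 8 + 4 + 12 = 27 thirty-second notes.

27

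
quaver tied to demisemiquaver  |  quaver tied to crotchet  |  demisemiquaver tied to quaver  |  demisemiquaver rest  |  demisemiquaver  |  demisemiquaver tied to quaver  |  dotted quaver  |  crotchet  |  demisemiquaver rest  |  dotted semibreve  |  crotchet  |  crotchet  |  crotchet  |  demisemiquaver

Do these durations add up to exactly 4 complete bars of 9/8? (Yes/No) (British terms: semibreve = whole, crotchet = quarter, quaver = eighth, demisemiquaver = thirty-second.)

No

One bar of 9/8 = 36 thirty-second notes, so 4 bars = 144.
Convert each value to thirty-second notes: quaver tied to demisemiquaver (quaver + demisemiquaver) = 5; quaver tied to crotchet (quaver + crotchet) = 12; demisemiquaver tied to quaver (demisemiquaver + quaver) = 5; demisemiquaver rest = 1; demisemiquaver = 1; demisemiquaver tied to quaver (demisemiquaver + quaver) = 5; dotted quaver = 6; crotchet = 8; demisemiquaver rest = 1; dotted semibreve = 48; crotchet = 8; crotchet = 8; crotchet = 8; demisemiquaver = 1.
Total: 5 + 12 + 5 + 1 + 1 + 5 + 6 + 8 + 1 + 48 + 8 + 8 + 8 + 1 = 117.
117 falls short of 144, so the answer is No.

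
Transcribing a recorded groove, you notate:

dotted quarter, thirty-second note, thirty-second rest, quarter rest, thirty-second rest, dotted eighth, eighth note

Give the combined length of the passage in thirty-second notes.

33

Each duration in thirty-second notes: dotted quarter = 12; thirty-second note = 1; thirty-second rest = 1; quarter rest = 8; thirty-second rest = 1; dotted eighth = 6; eighth note = 4.
Total: 12 + 1 + 1 + 8 + 1 + 6 + 4 = 33 thirty-second notes.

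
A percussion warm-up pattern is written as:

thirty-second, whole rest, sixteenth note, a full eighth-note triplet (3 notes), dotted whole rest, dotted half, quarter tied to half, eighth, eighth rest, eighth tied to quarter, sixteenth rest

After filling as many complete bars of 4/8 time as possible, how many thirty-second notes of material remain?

One bar of 4/8 = 16 thirty-second notes.
In thirty-second notes: thirty-second = 1; whole rest = 32; sixteenth note = 2; a full eighth-note triplet (3 notes) (three triplet eighths span one quarter) = 8; dotted whole rest = 48; dotted half = 24; quarter tied to half (quarter + half) = 24; eighth = 4; eighth rest = 4; eighth tied to quarter (eighth + quarter) = 12; sixteenth rest = 2.
Total: 1 + 32 + 2 + 8 + 48 + 24 + 24 + 4 + 4 + 12 + 2 = 161.
161 ÷ 16 = 10 complete bars with 1 thirty-second note remaining.

1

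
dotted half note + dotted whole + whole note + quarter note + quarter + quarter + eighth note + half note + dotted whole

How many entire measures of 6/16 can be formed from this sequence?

16

One bar of 6/16 = 3 eighth notes.
In eighth notes: dotted half note = 6; dotted whole = 12; whole note = 8; quarter note = 2; quarter = 2; quarter = 2; eighth note = 1; half note = 4; dotted whole = 12.
Sum: 6 + 12 + 8 + 2 + 2 + 2 + 1 + 4 + 12 = 49.
49 ÷ 3 = 16 complete bars with 1 left over.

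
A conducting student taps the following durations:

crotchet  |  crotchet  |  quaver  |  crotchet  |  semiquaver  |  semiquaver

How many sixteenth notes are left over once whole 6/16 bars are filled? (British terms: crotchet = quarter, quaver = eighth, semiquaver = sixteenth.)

One bar of 6/16 = 6 sixteenth notes.
Working in sixteenth notes: crotchet = 4; crotchet = 4; quaver = 2; crotchet = 4; semiquaver = 1; semiquaver = 1.
Adding: 4 + 4 + 2 + 4 + 1 + 1 = 16.
16 ÷ 6 = 2 complete bars with 4 sixteenth notes remaining.

4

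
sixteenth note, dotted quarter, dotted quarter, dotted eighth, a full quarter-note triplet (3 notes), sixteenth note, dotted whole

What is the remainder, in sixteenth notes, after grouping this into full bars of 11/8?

One bar of 11/8 = 22 sixteenth notes.
Each duration in sixteenth notes: sixteenth note = 1; dotted quarter = 6; dotted quarter = 6; dotted eighth = 3; a full quarter-note triplet (3 notes) (three triplet quarters span one half) = 8; sixteenth note = 1; dotted whole = 24.
Total: 1 + 6 + 6 + 3 + 8 + 1 + 24 = 49.
49 ÷ 22 = 2 complete bars with 5 sixteenth notes remaining.

5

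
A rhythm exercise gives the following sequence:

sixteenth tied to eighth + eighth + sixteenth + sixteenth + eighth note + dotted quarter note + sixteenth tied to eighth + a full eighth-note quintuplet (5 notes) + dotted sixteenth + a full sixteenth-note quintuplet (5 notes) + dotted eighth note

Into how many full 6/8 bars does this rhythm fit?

One bar of 6/8 = 24 thirty-second notes.
Express everything in thirty-second notes: sixteenth tied to eighth (sixteenth + eighth) = 6; eighth = 4; sixteenth = 2; sixteenth = 2; eighth note = 4; dotted quarter note = 12; sixteenth tied to eighth (sixteenth + eighth) = 6; a full eighth-note quintuplet (5 notes) (five quintuplet eighths span one half) = 16; dotted sixteenth = 3; a full sixteenth-note quintuplet (5 notes) (five quintuplet sixteenths span one quarter) = 8; dotted eighth note = 6.
Adding: 6 + 4 + 2 + 2 + 4 + 12 + 6 + 16 + 3 + 8 + 6 = 69.
69 ÷ 24 = 2 complete bars with 21 left over.

2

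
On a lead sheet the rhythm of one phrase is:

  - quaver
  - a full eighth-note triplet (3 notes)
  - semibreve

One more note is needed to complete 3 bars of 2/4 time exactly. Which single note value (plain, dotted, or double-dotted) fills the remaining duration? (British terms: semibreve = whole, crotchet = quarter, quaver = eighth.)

3 bars of 2/4 = 12 eighth notes.
Each duration in eighth notes: quaver = 1; a full eighth-note triplet (3 notes) (three triplet eighths span one quarter) = 2; semibreve = 8.
Adding: 1 + 2 + 8 = 11.
Remaining: 12 − 11 = 1 eighth note, which is a eighth note.

eighth note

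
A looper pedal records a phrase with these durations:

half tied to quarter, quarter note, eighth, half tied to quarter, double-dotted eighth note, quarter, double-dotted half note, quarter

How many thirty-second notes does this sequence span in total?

111

Express everything in thirty-second notes: half tied to quarter (half + quarter) = 24; quarter note = 8; eighth = 4; half tied to quarter (half + quarter) = 24; double-dotted eighth note = 7; quarter = 8; double-dotted half note = 28; quarter = 8.
Sum: 24 + 8 + 4 + 24 + 7 + 8 + 28 + 8 = 111 thirty-second notes.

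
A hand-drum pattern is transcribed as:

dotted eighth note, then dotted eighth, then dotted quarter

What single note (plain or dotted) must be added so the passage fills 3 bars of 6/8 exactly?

3 bars of 6/8 = 36 sixteenth notes.
Each duration in sixteenth notes: dotted eighth note = 3; dotted eighth = 3; dotted quarter = 6.
Sum: 3 + 3 + 6 = 12.
Remaining: 36 − 12 = 24 sixteenth notes, which is a dotted whole note.

dotted whole note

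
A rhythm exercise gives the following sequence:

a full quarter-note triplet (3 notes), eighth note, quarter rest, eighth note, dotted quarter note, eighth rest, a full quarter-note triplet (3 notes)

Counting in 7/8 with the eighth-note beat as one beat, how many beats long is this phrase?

One eighth-note beat = 2 sixteenth notes.
Express everything in sixteenth notes: a full quarter-note triplet (3 notes) (three triplet quarters span one half) = 8; eighth note = 2; quarter rest = 4; eighth note = 2; dotted quarter note = 6; eighth rest = 2; a full quarter-note triplet (3 notes) (three triplet quarters span one half) = 8.
Adding: 8 + 2 + 4 + 2 + 6 + 2 + 8 = 32.
32 ÷ 2 = 16 beats.

16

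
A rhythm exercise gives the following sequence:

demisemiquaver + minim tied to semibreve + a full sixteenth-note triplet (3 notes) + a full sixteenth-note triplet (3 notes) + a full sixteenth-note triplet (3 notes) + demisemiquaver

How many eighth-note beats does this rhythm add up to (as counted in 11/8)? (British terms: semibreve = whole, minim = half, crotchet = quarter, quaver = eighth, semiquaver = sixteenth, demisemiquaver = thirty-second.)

One eighth-note beat = 4 thirty-second notes.
Convert each value to thirty-second notes: demisemiquaver = 1; minim tied to semibreve (minim + semibreve) = 48; a full sixteenth-note triplet (3 notes) (three triplet sixteenths span one eighth) = 4; a full sixteenth-note triplet (3 notes) (three triplet sixteenths span one eighth) = 4; a full sixteenth-note triplet (3 notes) (three triplet sixteenths span one eighth) = 4; demisemiquaver = 1.
Total: 1 + 48 + 4 + 4 + 4 + 1 = 62.
62 ÷ 4 = 15.5 beats.

15.5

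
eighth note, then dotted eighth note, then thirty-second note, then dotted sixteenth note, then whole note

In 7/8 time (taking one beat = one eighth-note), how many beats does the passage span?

One eighth-note beat = 4 thirty-second notes.
In thirty-second notes: eighth note = 4; dotted eighth note = 6; thirty-second note = 1; dotted sixteenth note = 3; whole note = 32.
Sum: 4 + 6 + 1 + 3 + 32 = 46.
46 ÷ 4 = 11.5 beats.

11.5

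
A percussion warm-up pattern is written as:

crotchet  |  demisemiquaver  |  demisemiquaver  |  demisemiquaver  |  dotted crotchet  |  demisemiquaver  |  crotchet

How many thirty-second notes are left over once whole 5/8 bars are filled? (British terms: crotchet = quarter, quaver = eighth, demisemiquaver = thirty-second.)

12

One bar of 5/8 = 20 thirty-second notes.
Each duration in thirty-second notes: crotchet = 8; demisemiquaver = 1; demisemiquaver = 1; demisemiquaver = 1; dotted crotchet = 12; demisemiquaver = 1; crotchet = 8.
Total: 8 + 1 + 1 + 1 + 12 + 1 + 8 = 32.
32 ÷ 20 = 1 complete bar with 12 thirty-second notes remaining.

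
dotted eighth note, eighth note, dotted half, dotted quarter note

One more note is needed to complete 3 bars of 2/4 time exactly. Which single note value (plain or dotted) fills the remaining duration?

3 bars of 2/4 = 24 sixteenth notes.
In sixteenth notes: dotted eighth note = 3; eighth note = 2; dotted half = 12; dotted quarter note = 6.
Adding: 3 + 2 + 12 + 6 = 23.
Remaining: 24 − 23 = 1 sixteenth note, which is a sixteenth note.

sixteenth note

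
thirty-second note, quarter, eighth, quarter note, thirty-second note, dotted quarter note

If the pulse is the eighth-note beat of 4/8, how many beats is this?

8.5

One eighth-note beat = 4 thirty-second notes.
Working in thirty-second notes: thirty-second note = 1; quarter = 8; eighth = 4; quarter note = 8; thirty-second note = 1; dotted quarter note = 12.
Adding: 1 + 8 + 4 + 8 + 1 + 12 = 34.
34 ÷ 4 = 8.5 beats.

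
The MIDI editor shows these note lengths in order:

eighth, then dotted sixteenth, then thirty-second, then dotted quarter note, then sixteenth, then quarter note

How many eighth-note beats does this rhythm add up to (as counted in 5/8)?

7.5

One eighth-note beat = 4 thirty-second notes.
Convert each value to thirty-second notes: eighth = 4; dotted sixteenth = 3; thirty-second = 1; dotted quarter note = 12; sixteenth = 2; quarter note = 8.
Total: 4 + 3 + 1 + 12 + 2 + 8 = 30.
30 ÷ 4 = 7.5 beats.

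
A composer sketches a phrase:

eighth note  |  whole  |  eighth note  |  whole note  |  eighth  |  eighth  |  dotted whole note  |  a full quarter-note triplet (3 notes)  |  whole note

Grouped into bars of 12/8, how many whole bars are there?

One bar of 12/8 = 12 eighth notes.
Convert each value to eighth notes: eighth note = 1; whole = 8; eighth note = 1; whole note = 8; eighth = 1; eighth = 1; dotted whole note = 12; a full quarter-note triplet (3 notes) (three triplet quarters span one half) = 4; whole note = 8.
Adding: 1 + 8 + 1 + 8 + 1 + 1 + 12 + 4 + 8 = 44.
44 ÷ 12 = 3 complete bars with 8 left over.

3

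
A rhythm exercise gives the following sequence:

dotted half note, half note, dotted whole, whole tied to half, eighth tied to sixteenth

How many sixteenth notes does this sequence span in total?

Express everything in sixteenth notes: dotted half note = 12; half note = 8; dotted whole = 24; whole tied to half (whole + half) = 24; eighth tied to sixteenth (eighth + sixteenth) = 3.
Adding: 12 + 8 + 24 + 24 + 3 = 71 sixteenth notes.

71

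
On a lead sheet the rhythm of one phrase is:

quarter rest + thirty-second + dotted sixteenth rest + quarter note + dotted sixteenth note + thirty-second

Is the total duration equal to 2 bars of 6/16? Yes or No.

Yes

One bar of 6/16 = 12 thirty-second notes, so 2 bars = 24.
In thirty-second notes: quarter rest = 8; thirty-second = 1; dotted sixteenth rest = 3; quarter note = 8; dotted sixteenth note = 3; thirty-second = 1.
Total: 8 + 1 + 3 + 8 + 3 + 1 = 24.
24 equals 24, so the answer is Yes.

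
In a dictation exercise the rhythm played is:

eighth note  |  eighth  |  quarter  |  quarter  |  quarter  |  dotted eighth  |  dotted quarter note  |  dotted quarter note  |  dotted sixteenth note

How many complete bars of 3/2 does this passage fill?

One bar of 3/2 = 48 thirty-second notes.
In thirty-second notes: eighth note = 4; eighth = 4; quarter = 8; quarter = 8; quarter = 8; dotted eighth = 6; dotted quarter note = 12; dotted quarter note = 12; dotted sixteenth note = 3.
Altogether 4 + 4 + 8 + 8 + 8 + 6 + 12 + 12 + 3 = 65.
65 ÷ 48 = 1 complete bar with 17 left over.

1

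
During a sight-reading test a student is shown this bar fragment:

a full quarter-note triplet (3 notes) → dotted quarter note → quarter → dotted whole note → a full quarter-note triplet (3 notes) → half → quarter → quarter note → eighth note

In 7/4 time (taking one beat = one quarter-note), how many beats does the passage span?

17

One quarter-note beat = 2 eighth notes.
Express everything in eighth notes: a full quarter-note triplet (3 notes) (three triplet quarters span one half) = 4; dotted quarter note = 3; quarter = 2; dotted whole note = 12; a full quarter-note triplet (3 notes) (three triplet quarters span one half) = 4; half = 4; quarter = 2; quarter note = 2; eighth note = 1.
Sum: 4 + 3 + 2 + 12 + 4 + 4 + 2 + 2 + 1 = 34.
34 ÷ 2 = 17 beats.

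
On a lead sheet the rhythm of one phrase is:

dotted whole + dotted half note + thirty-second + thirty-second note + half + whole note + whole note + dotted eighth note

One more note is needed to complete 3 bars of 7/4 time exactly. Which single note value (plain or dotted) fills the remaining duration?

3 bars of 7/4 = 168 thirty-second notes.
Working in thirty-second notes: dotted whole = 48; dotted half note = 24; thirty-second = 1; thirty-second note = 1; half = 16; whole note = 32; whole note = 32; dotted eighth note = 6.
Altogether 48 + 24 + 1 + 1 + 16 + 32 + 32 + 6 = 160.
Remaining: 168 − 160 = 8 thirty-second notes, which is a quarter note.

quarter note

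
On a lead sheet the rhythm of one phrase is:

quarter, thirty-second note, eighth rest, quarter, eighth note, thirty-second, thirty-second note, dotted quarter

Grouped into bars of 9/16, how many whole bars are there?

2

One bar of 9/16 = 18 thirty-second notes.
In thirty-second notes: quarter = 8; thirty-second note = 1; eighth rest = 4; quarter = 8; eighth note = 4; thirty-second = 1; thirty-second note = 1; dotted quarter = 12.
Altogether 8 + 1 + 4 + 8 + 4 + 1 + 1 + 12 = 39.
39 ÷ 18 = 2 complete bars with 3 left over.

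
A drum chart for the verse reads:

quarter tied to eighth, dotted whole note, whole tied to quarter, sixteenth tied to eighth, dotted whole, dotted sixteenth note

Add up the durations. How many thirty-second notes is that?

Express everything in thirty-second notes: quarter tied to eighth (quarter + eighth) = 12; dotted whole note = 48; whole tied to quarter (whole + quarter) = 40; sixteenth tied to eighth (sixteenth + eighth) = 6; dotted whole = 48; dotted sixteenth note = 3.
Altogether 12 + 48 + 40 + 6 + 48 + 3 = 157 thirty-second notes.

157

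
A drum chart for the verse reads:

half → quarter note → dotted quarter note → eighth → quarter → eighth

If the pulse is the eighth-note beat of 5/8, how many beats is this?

13

One eighth-note beat = 2 sixteenth notes.
In sixteenth notes: half = 8; quarter note = 4; dotted quarter note = 6; eighth = 2; quarter = 4; eighth = 2.
Sum: 8 + 4 + 6 + 2 + 4 + 2 = 26.
26 ÷ 2 = 13 beats.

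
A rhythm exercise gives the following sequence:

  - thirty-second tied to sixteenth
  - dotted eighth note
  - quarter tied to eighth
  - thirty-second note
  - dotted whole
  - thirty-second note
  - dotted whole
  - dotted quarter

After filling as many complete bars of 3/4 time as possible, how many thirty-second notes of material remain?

One bar of 3/4 = 24 thirty-second notes.
Express everything in thirty-second notes: thirty-second tied to sixteenth (thirty-second + sixteenth) = 3; dotted eighth note = 6; quarter tied to eighth (quarter + eighth) = 12; thirty-second note = 1; dotted whole = 48; thirty-second note = 1; dotted whole = 48; dotted quarter = 12.
Altogether 3 + 6 + 12 + 1 + 48 + 1 + 48 + 12 = 131.
131 ÷ 24 = 5 complete bars with 11 thirty-second notes remaining.

11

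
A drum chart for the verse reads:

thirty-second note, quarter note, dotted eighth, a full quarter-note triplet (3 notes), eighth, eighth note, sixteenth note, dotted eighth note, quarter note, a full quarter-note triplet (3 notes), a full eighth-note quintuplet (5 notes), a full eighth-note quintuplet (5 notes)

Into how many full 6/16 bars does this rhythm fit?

8

One bar of 6/16 = 12 thirty-second notes.
Working in thirty-second notes: thirty-second note = 1; quarter note = 8; dotted eighth = 6; a full quarter-note triplet (3 notes) (three triplet quarters span one half) = 16; eighth = 4; eighth note = 4; sixteenth note = 2; dotted eighth note = 6; quarter note = 8; a full quarter-note triplet (3 notes) (three triplet quarters span one half) = 16; a full eighth-note quintuplet (5 notes) (five quintuplet eighths span one half) = 16; a full eighth-note quintuplet (5 notes) (five quintuplet eighths span one half) = 16.
Adding: 1 + 8 + 6 + 16 + 4 + 4 + 2 + 6 + 8 + 16 + 16 + 16 = 103.
103 ÷ 12 = 8 complete bars with 7 left over.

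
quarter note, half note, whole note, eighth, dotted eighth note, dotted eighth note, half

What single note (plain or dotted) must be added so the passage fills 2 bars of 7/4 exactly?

dotted half note

2 bars of 7/4 = 56 sixteenth notes.
Each duration in sixteenth notes: quarter note = 4; half note = 8; whole note = 16; eighth = 2; dotted eighth note = 3; dotted eighth note = 3; half = 8.
Sum: 4 + 8 + 16 + 2 + 3 + 3 + 8 = 44.
Remaining: 56 − 44 = 12 sixteenth notes, which is a dotted half note.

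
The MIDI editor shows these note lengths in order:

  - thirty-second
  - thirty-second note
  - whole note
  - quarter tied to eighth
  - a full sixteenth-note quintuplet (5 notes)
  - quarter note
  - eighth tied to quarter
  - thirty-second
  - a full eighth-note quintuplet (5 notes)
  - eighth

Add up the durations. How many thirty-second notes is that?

In thirty-second notes: thirty-second = 1; thirty-second note = 1; whole note = 32; quarter tied to eighth (quarter + eighth) = 12; a full sixteenth-note quintuplet (5 notes) (five quintuplet sixteenths span one quarter) = 8; quarter note = 8; eighth tied to quarter (eighth + quarter) = 12; thirty-second = 1; a full eighth-note quintuplet (5 notes) (five quintuplet eighths span one half) = 16; eighth = 4.
Sum: 1 + 1 + 32 + 12 + 8 + 8 + 12 + 1 + 16 + 4 = 95 thirty-second notes.

95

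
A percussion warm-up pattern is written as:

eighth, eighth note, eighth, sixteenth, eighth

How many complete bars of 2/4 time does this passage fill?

1

One bar of 2/4 = 8 sixteenth notes.
Each duration in sixteenth notes: eighth = 2; eighth note = 2; eighth = 2; sixteenth = 1; eighth = 2.
Total: 2 + 2 + 2 + 1 + 2 = 9.
9 ÷ 8 = 1 complete bar with 1 left over.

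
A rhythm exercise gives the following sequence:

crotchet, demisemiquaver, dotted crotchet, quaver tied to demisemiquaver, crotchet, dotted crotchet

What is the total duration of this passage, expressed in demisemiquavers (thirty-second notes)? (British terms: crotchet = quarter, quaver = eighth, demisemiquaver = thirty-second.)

Each duration in thirty-second notes: crotchet = 8; demisemiquaver = 1; dotted crotchet = 12; quaver tied to demisemiquaver (quaver + demisemiquaver) = 5; crotchet = 8; dotted crotchet = 12.
Altogether 8 + 1 + 12 + 5 + 8 + 12 = 46 thirty-second notes.

46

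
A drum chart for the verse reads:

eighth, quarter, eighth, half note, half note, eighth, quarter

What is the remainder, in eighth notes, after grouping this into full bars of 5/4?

5

One bar of 5/4 = 10 eighth notes.
In eighth notes: eighth = 1; quarter = 2; eighth = 1; half note = 4; half note = 4; eighth = 1; quarter = 2.
Total: 1 + 2 + 1 + 4 + 4 + 1 + 2 = 15.
15 ÷ 10 = 1 complete bar with 5 eighth notes remaining.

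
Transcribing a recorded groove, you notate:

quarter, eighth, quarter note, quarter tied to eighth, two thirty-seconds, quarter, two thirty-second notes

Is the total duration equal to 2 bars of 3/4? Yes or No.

One bar of 3/4 = 24 thirty-second notes, so 2 bars = 48.
Each duration in thirty-second notes: quarter = 8; eighth = 4; quarter note = 8; quarter tied to eighth (quarter + eighth) = 12; thirty-second = 1; thirty-second = 1; quarter = 8; thirty-second note = 1; thirty-second note = 1.
Altogether 8 + 4 + 8 + 12 + 1 + 1 + 8 + 1 + 1 = 44.
44 falls short of 48, so the answer is No.

No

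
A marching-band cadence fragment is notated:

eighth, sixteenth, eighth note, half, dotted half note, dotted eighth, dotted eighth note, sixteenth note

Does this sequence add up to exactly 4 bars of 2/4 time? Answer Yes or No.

Yes

One bar of 2/4 = 8 sixteenth notes, so 4 bars = 32.
In sixteenth notes: eighth = 2; sixteenth = 1; eighth note = 2; half = 8; dotted half note = 12; dotted eighth = 3; dotted eighth note = 3; sixteenth note = 1.
Adding: 2 + 1 + 2 + 8 + 12 + 3 + 3 + 1 = 32.
32 equals 32, so the answer is Yes.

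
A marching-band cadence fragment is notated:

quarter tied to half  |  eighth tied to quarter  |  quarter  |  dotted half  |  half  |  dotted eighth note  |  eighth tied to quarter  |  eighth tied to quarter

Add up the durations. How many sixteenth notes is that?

Working in sixteenth notes: quarter tied to half (quarter + half) = 12; eighth tied to quarter (eighth + quarter) = 6; quarter = 4; dotted half = 12; half = 8; dotted eighth note = 3; eighth tied to quarter (eighth + quarter) = 6; eighth tied to quarter (eighth + quarter) = 6.
Total: 12 + 6 + 4 + 12 + 8 + 3 + 6 + 6 = 57 sixteenth notes.

57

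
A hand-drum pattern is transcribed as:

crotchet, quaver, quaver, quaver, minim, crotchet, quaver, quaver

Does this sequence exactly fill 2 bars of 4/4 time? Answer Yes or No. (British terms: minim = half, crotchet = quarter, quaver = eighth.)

One bar of 4/4 = 8 eighth notes, so 2 bars = 16.
Convert each value to eighth notes: crotchet = 2; quaver = 1; quaver = 1; quaver = 1; minim = 4; crotchet = 2; quaver = 1; quaver = 1.
Sum: 2 + 1 + 1 + 1 + 4 + 2 + 1 + 1 = 13.
13 falls short of 16, so the answer is No.

No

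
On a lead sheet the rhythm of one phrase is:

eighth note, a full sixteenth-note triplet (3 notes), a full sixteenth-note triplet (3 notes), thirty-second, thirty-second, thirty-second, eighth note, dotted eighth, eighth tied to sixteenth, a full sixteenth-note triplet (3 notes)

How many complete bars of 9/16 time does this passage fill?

One bar of 9/16 = 18 thirty-second notes.
Working in thirty-second notes: eighth note = 4; a full sixteenth-note triplet (3 notes) (three triplet sixteenths span one eighth) = 4; a full sixteenth-note triplet (3 notes) (three triplet sixteenths span one eighth) = 4; thirty-second = 1; thirty-second = 1; thirty-second = 1; eighth note = 4; dotted eighth = 6; eighth tied to sixteenth (eighth + sixteenth) = 6; a full sixteenth-note triplet (3 notes) (three triplet sixteenths span one eighth) = 4.
Adding: 4 + 4 + 4 + 1 + 1 + 1 + 4 + 6 + 6 + 4 = 35.
35 ÷ 18 = 1 complete bar with 17 left over.

1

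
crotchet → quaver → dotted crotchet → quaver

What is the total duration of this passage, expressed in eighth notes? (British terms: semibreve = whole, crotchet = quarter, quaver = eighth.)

Convert each value to eighth notes: crotchet = 2; quaver = 1; dotted crotchet = 3; quaver = 1.
Adding: 2 + 1 + 3 + 1 = 7 eighth notes.

7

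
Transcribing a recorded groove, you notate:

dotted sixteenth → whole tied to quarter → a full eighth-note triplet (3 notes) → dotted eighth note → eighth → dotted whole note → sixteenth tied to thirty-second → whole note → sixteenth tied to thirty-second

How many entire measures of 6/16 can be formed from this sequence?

One bar of 6/16 = 12 thirty-second notes.
In thirty-second notes: dotted sixteenth = 3; whole tied to quarter (whole + quarter) = 40; a full eighth-note triplet (3 notes) (three triplet eighths span one quarter) = 8; dotted eighth note = 6; eighth = 4; dotted whole note = 48; sixteenth tied to thirty-second (sixteenth + thirty-second) = 3; whole note = 32; sixteenth tied to thirty-second (sixteenth + thirty-second) = 3.
Adding: 3 + 40 + 8 + 6 + 4 + 48 + 3 + 32 + 3 = 147.
147 ÷ 12 = 12 complete bars with 3 left over.

12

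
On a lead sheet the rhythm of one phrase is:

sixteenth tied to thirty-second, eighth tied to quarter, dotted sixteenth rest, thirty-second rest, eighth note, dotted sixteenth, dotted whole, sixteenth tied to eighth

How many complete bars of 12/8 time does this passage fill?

One bar of 12/8 = 48 thirty-second notes.
Express everything in thirty-second notes: sixteenth tied to thirty-second (sixteenth + thirty-second) = 3; eighth tied to quarter (eighth + quarter) = 12; dotted sixteenth rest = 3; thirty-second rest = 1; eighth note = 4; dotted sixteenth = 3; dotted whole = 48; sixteenth tied to eighth (sixteenth + eighth) = 6.
Altogether 3 + 12 + 3 + 1 + 4 + 3 + 48 + 6 = 80.
80 ÷ 48 = 1 complete bar with 32 left over.

1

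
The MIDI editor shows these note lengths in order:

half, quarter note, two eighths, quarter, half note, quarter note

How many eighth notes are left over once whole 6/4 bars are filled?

One bar of 6/4 = 12 eighth notes.
Convert each value to eighth notes: half = 4; quarter note = 2; eighth = 1; eighth = 1; quarter = 2; half note = 4; quarter note = 2.
Total: 4 + 2 + 1 + 1 + 2 + 4 + 2 = 16.
16 ÷ 12 = 1 complete bar with 4 eighth notes remaining.

4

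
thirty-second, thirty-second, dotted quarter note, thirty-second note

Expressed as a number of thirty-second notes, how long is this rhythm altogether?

15

Working in thirty-second notes: thirty-second = 1; thirty-second = 1; dotted quarter note = 12; thirty-second note = 1.
Sum: 1 + 1 + 12 + 1 = 15 thirty-second notes.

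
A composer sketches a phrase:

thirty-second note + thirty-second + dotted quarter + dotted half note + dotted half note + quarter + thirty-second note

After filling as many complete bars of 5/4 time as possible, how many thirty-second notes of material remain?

31

One bar of 5/4 = 40 thirty-second notes.
Convert each value to thirty-second notes: thirty-second note = 1; thirty-second = 1; dotted quarter = 12; dotted half note = 24; dotted half note = 24; quarter = 8; thirty-second note = 1.
Altogether 1 + 1 + 12 + 24 + 24 + 8 + 1 = 71.
71 ÷ 40 = 1 complete bar with 31 thirty-second notes remaining.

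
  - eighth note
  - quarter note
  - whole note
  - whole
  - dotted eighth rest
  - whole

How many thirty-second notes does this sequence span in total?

114

In thirty-second notes: eighth note = 4; quarter note = 8; whole note = 32; whole = 32; dotted eighth rest = 6; whole = 32.
Adding: 4 + 8 + 32 + 32 + 6 + 32 = 114 thirty-second notes.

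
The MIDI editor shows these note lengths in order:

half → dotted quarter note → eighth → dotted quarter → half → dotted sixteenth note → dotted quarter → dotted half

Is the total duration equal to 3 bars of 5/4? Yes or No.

One bar of 5/4 = 40 thirty-second notes, so 3 bars = 120.
In thirty-second notes: half = 16; dotted quarter note = 12; eighth = 4; dotted quarter = 12; half = 16; dotted sixteenth note = 3; dotted quarter = 12; dotted half = 24.
Sum: 16 + 12 + 4 + 12 + 16 + 3 + 12 + 24 = 99.
99 falls short of 120, so the answer is No.

No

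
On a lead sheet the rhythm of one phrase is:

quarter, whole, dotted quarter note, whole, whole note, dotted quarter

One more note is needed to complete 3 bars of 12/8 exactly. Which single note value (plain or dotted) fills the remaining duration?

half note

3 bars of 12/8 = 36 eighth notes.
Convert each value to eighth notes: quarter = 2; whole = 8; dotted quarter note = 3; whole = 8; whole note = 8; dotted quarter = 3.
Adding: 2 + 8 + 3 + 8 + 8 + 3 = 32.
Remaining: 36 − 32 = 4 eighth notes, which is a half note.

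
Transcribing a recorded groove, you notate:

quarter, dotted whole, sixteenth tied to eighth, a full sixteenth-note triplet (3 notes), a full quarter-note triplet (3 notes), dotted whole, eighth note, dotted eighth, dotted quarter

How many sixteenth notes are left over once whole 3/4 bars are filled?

One bar of 3/4 = 12 sixteenth notes.
Each duration in sixteenth notes: quarter = 4; dotted whole = 24; sixteenth tied to eighth (sixteenth + eighth) = 3; a full sixteenth-note triplet (3 notes) (three triplet sixteenths span one eighth) = 2; a full quarter-note triplet (3 notes) (three triplet quarters span one half) = 8; dotted whole = 24; eighth note = 2; dotted eighth = 3; dotted quarter = 6.
Adding: 4 + 24 + 3 + 2 + 8 + 24 + 2 + 3 + 6 = 76.
76 ÷ 12 = 6 complete bars with 4 sixteenth notes remaining.

4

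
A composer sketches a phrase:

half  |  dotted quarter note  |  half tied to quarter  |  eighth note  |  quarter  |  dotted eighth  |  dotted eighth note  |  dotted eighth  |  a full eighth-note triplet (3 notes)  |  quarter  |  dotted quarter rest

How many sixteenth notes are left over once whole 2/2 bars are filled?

7

One bar of 2/2 = 16 sixteenth notes.
In sixteenth notes: half = 8; dotted quarter note = 6; half tied to quarter (half + quarter) = 12; eighth note = 2; quarter = 4; dotted eighth = 3; dotted eighth note = 3; dotted eighth = 3; a full eighth-note triplet (3 notes) (three triplet eighths span one quarter) = 4; quarter = 4; dotted quarter rest = 6.
Adding: 8 + 6 + 12 + 2 + 4 + 3 + 3 + 3 + 4 + 4 + 6 = 55.
55 ÷ 16 = 3 complete bars with 7 sixteenth notes remaining.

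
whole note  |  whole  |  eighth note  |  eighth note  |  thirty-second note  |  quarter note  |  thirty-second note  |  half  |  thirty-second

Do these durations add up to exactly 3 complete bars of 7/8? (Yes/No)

One bar of 7/8 = 28 thirty-second notes, so 3 bars = 84.
Working in thirty-second notes: whole note = 32; whole = 32; eighth note = 4; eighth note = 4; thirty-second note = 1; quarter note = 8; thirty-second note = 1; half = 16; thirty-second = 1.
Adding: 32 + 32 + 4 + 4 + 1 + 8 + 1 + 16 + 1 = 99.
99 exceeds 84, so the answer is No.

No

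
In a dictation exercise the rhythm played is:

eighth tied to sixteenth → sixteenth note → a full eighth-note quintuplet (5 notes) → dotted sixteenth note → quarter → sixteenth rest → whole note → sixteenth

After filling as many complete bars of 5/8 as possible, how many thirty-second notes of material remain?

11

One bar of 5/8 = 20 thirty-second notes.
Working in thirty-second notes: eighth tied to sixteenth (eighth + sixteenth) = 6; sixteenth note = 2; a full eighth-note quintuplet (5 notes) (five quintuplet eighths span one half) = 16; dotted sixteenth note = 3; quarter = 8; sixteenth rest = 2; whole note = 32; sixteenth = 2.
Total: 6 + 2 + 16 + 3 + 8 + 2 + 32 + 2 = 71.
71 ÷ 20 = 3 complete bars with 11 thirty-second notes remaining.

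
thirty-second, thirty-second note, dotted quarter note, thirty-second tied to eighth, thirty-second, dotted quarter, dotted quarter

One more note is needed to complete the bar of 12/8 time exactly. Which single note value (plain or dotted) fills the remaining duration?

eighth note

The bar of 12/8 = 48 thirty-second notes.
Convert each value to thirty-second notes: thirty-second = 1; thirty-second note = 1; dotted quarter note = 12; thirty-second tied to eighth (thirty-second + eighth) = 5; thirty-second = 1; dotted quarter = 12; dotted quarter = 12.
Sum: 1 + 1 + 12 + 5 + 1 + 12 + 12 = 44.
Remaining: 48 − 44 = 4 thirty-second notes, which is a eighth note.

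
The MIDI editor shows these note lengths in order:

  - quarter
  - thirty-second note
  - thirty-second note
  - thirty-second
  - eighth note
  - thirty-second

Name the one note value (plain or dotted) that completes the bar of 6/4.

The bar of 6/4 = 48 thirty-second notes.
Convert each value to thirty-second notes: quarter = 8; thirty-second note = 1; thirty-second note = 1; thirty-second = 1; eighth note = 4; thirty-second = 1.
Sum: 8 + 1 + 1 + 1 + 4 + 1 = 16.
Remaining: 48 − 16 = 32 thirty-second notes, which is a whole note.

whole note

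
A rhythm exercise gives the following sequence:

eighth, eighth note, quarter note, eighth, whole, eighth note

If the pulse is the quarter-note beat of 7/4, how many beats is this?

One quarter-note beat = 2 eighth notes.
Convert each value to eighth notes: eighth = 1; eighth note = 1; quarter note = 2; eighth = 1; whole = 8; eighth note = 1.
Altogether 1 + 1 + 2 + 1 + 8 + 1 = 14.
14 ÷ 2 = 7 beats.

7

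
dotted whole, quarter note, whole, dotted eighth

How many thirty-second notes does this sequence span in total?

94

Each duration in thirty-second notes: dotted whole = 48; quarter note = 8; whole = 32; dotted eighth = 6.
Sum: 48 + 8 + 32 + 6 = 94 thirty-second notes.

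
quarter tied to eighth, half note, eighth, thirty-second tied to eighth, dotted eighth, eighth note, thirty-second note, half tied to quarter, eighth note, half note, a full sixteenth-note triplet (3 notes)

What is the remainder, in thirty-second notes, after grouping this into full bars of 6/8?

One bar of 6/8 = 24 thirty-second notes.
Each duration in thirty-second notes: quarter tied to eighth (quarter + eighth) = 12; half note = 16; eighth = 4; thirty-second tied to eighth (thirty-second + eighth) = 5; dotted eighth = 6; eighth note = 4; thirty-second note = 1; half tied to quarter (half + quarter) = 24; eighth note = 4; half note = 16; a full sixteenth-note triplet (3 notes) (three triplet sixteenths span one eighth) = 4.
Total: 12 + 16 + 4 + 5 + 6 + 4 + 1 + 24 + 4 + 16 + 4 = 96.
96 ÷ 24 = 4 complete bars with 0 thirty-second notes remaining.

0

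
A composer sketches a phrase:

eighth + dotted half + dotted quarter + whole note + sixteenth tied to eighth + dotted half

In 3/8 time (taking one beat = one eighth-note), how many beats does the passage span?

One eighth-note beat = 2 sixteenth notes.
Each duration in sixteenth notes: eighth = 2; dotted half = 12; dotted quarter = 6; whole note = 16; sixteenth tied to eighth (sixteenth + eighth) = 3; dotted half = 12.
Adding: 2 + 12 + 6 + 16 + 3 + 12 = 51.
51 ÷ 2 = 25.5 beats.

25.5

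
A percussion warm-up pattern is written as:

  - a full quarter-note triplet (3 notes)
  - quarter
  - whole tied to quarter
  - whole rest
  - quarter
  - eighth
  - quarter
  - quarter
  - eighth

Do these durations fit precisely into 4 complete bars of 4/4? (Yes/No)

Yes

One bar of 4/4 = 8 eighth notes, so 4 bars = 32.
Working in eighth notes: a full quarter-note triplet (3 notes) (three triplet quarters span one half) = 4; quarter = 2; whole tied to quarter (whole + quarter) = 10; whole rest = 8; quarter = 2; eighth = 1; quarter = 2; quarter = 2; eighth = 1.
Sum: 4 + 2 + 10 + 8 + 2 + 1 + 2 + 2 + 1 = 32.
32 equals 32, so the answer is Yes.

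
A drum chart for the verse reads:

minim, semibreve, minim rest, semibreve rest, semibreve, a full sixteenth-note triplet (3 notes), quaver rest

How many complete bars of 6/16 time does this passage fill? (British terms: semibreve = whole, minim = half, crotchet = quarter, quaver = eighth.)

One bar of 6/16 = 3 eighth notes.
Each duration in eighth notes: minim = 4; semibreve = 8; minim rest = 4; semibreve rest = 8; semibreve = 8; a full sixteenth-note triplet (3 notes) (three triplet sixteenths span one eighth) = 1; quaver rest = 1.
Sum: 4 + 8 + 4 + 8 + 8 + 1 + 1 = 34.
34 ÷ 3 = 11 complete bars with 1 left over.

11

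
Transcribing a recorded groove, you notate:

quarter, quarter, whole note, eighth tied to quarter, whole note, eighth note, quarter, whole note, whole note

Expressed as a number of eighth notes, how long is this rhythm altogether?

Convert each value to eighth notes: quarter = 2; quarter = 2; whole note = 8; eighth tied to quarter (eighth + quarter) = 3; whole note = 8; eighth note = 1; quarter = 2; whole note = 8; whole note = 8.
Adding: 2 + 2 + 8 + 3 + 8 + 1 + 2 + 8 + 8 = 42 eighth notes.

42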